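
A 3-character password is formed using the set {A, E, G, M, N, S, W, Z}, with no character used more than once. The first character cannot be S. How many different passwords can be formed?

The first character has 8−1 = 7 choices (anything except S).
The remaining 2 characters are filled from the other 7 symbols without repetition: 7 × 6 = 42.
Total: 7 × 42 = 294.

294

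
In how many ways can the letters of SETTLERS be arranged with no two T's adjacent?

3780

Total arrangements of SETTLERS: 8!/(2!·2!·2!) = 5040.
Arrangements with the T's together: treat TT as one letter, giving (7)!/(2!·2!) = 1260.
Subtracting, 5040 − 1260 = 3780 arrangements keep the T's apart.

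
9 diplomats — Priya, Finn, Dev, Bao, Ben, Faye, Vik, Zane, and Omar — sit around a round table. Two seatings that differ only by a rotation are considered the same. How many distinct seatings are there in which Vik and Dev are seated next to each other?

Glue Vik and Dev into a block (2 internal orders). Seating 8 units around a circle gives (7)! arrangements.
So 2 × (7)! = 2 × 5040 = 10080.

10080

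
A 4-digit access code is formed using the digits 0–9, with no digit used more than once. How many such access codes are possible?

5040

Choose and order 4 of the 10 symbols: the first digit has 10 options, the next 9, then 8, 7.
That product is 10 × 9 × 8 × 7 = 5040.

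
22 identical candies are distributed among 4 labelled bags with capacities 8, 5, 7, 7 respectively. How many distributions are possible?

Without the upper bounds there are C(25,3) = 2300 ways to split 22 among 4 bags.
Subtract solutions that violate a single cap (substitute x_i' = x_i − (cap_i+1)): x_1 ≥ 9 gives C(16,3) = 560; x_2 ≥ 6 gives C(19,3) = 969; x_3 ≥ 8 gives C(17,3) = 680; x_4 ≥ 8 gives C(17,3) = 680. Together 2889.
Add back pairs where two caps are both exceeded: 120 + 56 + 56 + 165 + 165 + 84 = 646.
Subtract triples: 0 + 0 + 0 + 1 = 1.
By inclusion–exclusion the count is 2300 − 2889 + 646 − 1 = 56.

56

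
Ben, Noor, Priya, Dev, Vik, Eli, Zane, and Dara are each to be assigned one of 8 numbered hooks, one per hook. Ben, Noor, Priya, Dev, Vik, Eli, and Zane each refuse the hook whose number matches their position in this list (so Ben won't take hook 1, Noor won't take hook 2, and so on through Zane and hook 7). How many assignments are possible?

16687

Let Aᵢ (for 1 ≤ i ≤ 7) be the placements that put person i in their forbidden hook. Any j of these fix j positions, leaving (8−j)! ways to fill the rest, and there are C(7,j) ways to pick which j.
By inclusion–exclusion, the number of valid placements is Σ_{j=0}^{7} (−1)^j C(7,j)·(8−j)!.
Computing: 40320 − 35280 + 15120 − 4200 + 840 − 126 + 14 − 1 = 16687.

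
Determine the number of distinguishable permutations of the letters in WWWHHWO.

The 7 letters of WWWHHWO have repeats: H appearing twice and W appearing 4 times.
The number of distinct arrangements is 7!/(4!·2!) = 5040/48 = 105.

105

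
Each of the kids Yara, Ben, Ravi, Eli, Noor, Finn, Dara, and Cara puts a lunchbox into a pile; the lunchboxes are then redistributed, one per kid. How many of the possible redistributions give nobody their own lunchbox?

Count assignments avoiding every fixed point. For any j of the 8 kids fixed to their own lunchbox, the other 8−j can be arranged in (8−j)! ways.
By inclusion–exclusion this is Σ_{j=0}^{8} (−1)^j C(8,j)·(8−j)!.
Computing: 40320 − 40320 + 20160 − 6720 + 1680 − 336 + 56 − 8 + 1 = 14833.

14833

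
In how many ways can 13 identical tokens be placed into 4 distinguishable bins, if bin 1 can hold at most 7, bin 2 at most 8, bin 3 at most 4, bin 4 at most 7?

Without the upper bounds there are C(16,3) = 560 ways to split 13 among 4 bins.
Subtract solutions that violate a single cap (substitute x_i' = x_i − (cap_i+1)): x_1 ≥ 8 gives C(8,3) = 56; x_2 ≥ 9 gives C(7,3) = 35; x_3 ≥ 5 gives C(11,3) = 165; x_4 ≥ 8 gives C(8,3) = 56. Together 312.
Add back pairs where two caps are both exceeded: 0 + 1 + 0 + 0 + 0 + 1 = 2.
By inclusion–exclusion the count is 560 − 312 + 2 = 250.

250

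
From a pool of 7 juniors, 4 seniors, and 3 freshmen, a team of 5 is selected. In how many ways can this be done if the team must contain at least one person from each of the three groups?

Unrestricted: C(14,5) = 2002 ways to pick any 5 of the 14.
Selections missing a whole group: no juniors → C(7,5) = 21; no seniors → C(10,5) = 252; no freshmen → C(11,5) = 462.
Add back selections omitting two groups (i.e. drawn from a single group): C(7,5) + C(4,5) + C(3,5) = 21.
By inclusion–exclusion: 2002 − 735 + 21 = 1288.

1288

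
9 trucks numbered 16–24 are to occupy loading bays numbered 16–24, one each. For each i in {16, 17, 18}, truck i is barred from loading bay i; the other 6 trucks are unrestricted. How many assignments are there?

256320

Let Aᵢ (for i ∈ {16, 17, 18}) be the placements that put truck i in its forbidden loading bay. Any j of these fix j positions, leaving (9−j)! ways to fill the rest, and there are C(3,j) ways to pick which j.
By inclusion–exclusion, the number of valid placements is Σ_{j=0}^{3} (−1)^j C(3,j)·(9−j)!.
Computing: 362880 − 120960 + 15120 − 720 = 256320.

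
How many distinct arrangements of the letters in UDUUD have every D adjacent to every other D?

Treat the 2 copies of D as a single block. The multiset to arrange is then {DD, U, U, U}, 4 items in all.
That gives (4)!/(3!) = 4 arrangements.

4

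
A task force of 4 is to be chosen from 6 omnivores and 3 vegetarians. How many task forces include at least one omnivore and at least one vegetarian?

Unrestricted: C(9,4) = 126 ways to pick any 4 of the 9.
Selections missing a whole group: no omnivores → C(3,4) = 0; no vegetarians → C(6,4) = 15.
Both groups omitted at once is impossible, so 126 − 15 = 111.

111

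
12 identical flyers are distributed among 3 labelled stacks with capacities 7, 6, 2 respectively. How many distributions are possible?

Without the upper bounds there are C(14,2) = 91 ways to split 12 among 3 stacks.
Subtract solutions that violate a single cap (substitute x_i' = x_i − (cap_i+1)): x_1 ≥ 8 gives C(6,2) = 15; x_2 ≥ 7 gives C(7,2) = 21; x_3 ≥ 3 gives C(11,2) = 55. Together 91.
Add back pairs where two caps are both exceeded: 0 + 3 + 6 = 9.
By inclusion–exclusion the count is 91 − 91 + 9 = 9.

9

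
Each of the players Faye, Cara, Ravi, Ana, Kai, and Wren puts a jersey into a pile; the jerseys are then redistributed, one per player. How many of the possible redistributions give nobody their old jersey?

This is the derangement count D_6: permutations of 6 items with no fixed point.
By inclusion–exclusion this is Σ_{j=0}^{6} (−1)^j C(6,j)·(6−j)!.
Computing: 720 − 720 + 360 − 120 + 30 − 6 + 1 = 265.

265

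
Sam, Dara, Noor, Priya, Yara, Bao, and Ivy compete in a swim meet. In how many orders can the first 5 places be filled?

This is an ordered selection of 5 from 7: P(7,5).
That gives 7 × 6 × 5 × 4 × 3 = 2520.

2520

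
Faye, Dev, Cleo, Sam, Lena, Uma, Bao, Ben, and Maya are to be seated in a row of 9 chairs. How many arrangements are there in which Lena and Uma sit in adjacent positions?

80640

Place the 7 others and the Lena-Uma pair as 8 objects in a line; the pair has 2 internal arrangements.
That gives 2 × 8! = 2 × 40320 = 80640.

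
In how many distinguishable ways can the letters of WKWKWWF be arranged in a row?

Letter multiplicities in WKWKWWF: F×1, K×2, W×4.
The number of distinct arrangements is 7!/(4!·2!) = 5040/48 = 105.

105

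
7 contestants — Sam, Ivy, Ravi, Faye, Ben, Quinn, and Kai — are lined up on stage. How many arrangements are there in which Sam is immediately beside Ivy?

Glue Sam and Ivy into one block (2 internal orders), leaving 6 units to arrange in a row.
So the count is 2·(6)! = 1440.

1440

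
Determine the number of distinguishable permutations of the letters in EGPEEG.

60

The 6 letters of EGPEEG have repeats: E appearing 3 times and G appearing twice.
So there are 6! / (3!·2!) = 60 distinguishable arrangements.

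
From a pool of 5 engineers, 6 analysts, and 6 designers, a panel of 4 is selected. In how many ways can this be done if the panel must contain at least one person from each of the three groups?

1260

Total 4-person selections from all 17: C(17,4) = 2380.
Selections missing a whole group: no engineers → C(12,4) = 495; no analysts → C(11,4) = 330; no designers → C(11,4) = 330.
Add back selections omitting two groups (i.e. drawn from a single group): C(5,4) + C(6,4) + C(6,4) = 35.
By inclusion–exclusion: 2380 − 1155 + 35 = 1260.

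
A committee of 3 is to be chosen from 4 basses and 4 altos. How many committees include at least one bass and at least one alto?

With no constraint there are C(8,3) = 56 possible selections.
Selections missing a whole group: no basses → C(4,3) = 4; no altos → C(4,3) = 4.
Both groups omitted at once is impossible, so 56 − 8 = 48.

48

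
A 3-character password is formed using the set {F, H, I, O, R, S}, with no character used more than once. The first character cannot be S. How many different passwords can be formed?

100

The first character has 6−1 = 5 choices (anything except S).
The remaining 2 characters are filled from the other 5 symbols without repetition: 5 × 4 = 20.
Total: 5 × 20 = 100.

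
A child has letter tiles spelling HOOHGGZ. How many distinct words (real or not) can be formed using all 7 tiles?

Letter multiplicities in HOOHGGZ: G×2, H×2, O×2, Z×1.
Dividing 7! = 5040 by 2!·2!·2! = 8 for the repeated letters gives 630.

630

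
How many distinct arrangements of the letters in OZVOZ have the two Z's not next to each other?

Total arrangements of OZVOZ: 5!/(2!·2!) = 30.
Arrangements with the Z's together: treat ZZ as one letter, giving (4)!/(2!) = 12.
Hence 30 − 12 = 18.

18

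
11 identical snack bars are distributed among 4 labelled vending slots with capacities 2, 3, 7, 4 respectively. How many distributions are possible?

Ignoring the caps, the number of non-negative solutions to x_1+…+x_4 = 11 is C(14,3) = 364.
Subtract solutions that violate a single cap (substitute x_i' = x_i − (cap_i+1)): x_1 ≥ 3 gives C(11,3) = 165; x_2 ≥ 4 gives C(10,3) = 120; x_3 ≥ 8 gives C(6,3) = 20; x_4 ≥ 5 gives C(9,3) = 84. Together 389.
Add back pairs where two caps are both exceeded: 35 + 1 + 20 + 0 + 10 + 0 = 66.
By inclusion–exclusion the count is 364 − 389 + 66 = 41.

41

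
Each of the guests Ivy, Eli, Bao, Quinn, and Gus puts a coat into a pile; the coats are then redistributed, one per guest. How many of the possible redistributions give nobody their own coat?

Count assignments avoiding every fixed point. For any j of the 5 guests fixed to their own coat, the other 5−j can be arranged in (5−j)! ways.
By inclusion–exclusion this is Σ_{j=0}^{5} (−1)^j C(5,j)·(5−j)!.
Computing: 120 − 120 + 60 − 20 + 5 − 1 = 44.

44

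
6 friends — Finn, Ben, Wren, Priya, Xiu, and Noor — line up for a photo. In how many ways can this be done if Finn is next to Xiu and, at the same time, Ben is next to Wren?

Treat {Finn,Xiu} as one block (2 orders) and {Ben,Wren} as another (2 orders).
That leaves 4 units to arrange: 2 × 2 × 4! = 4 × 24 = 96.

96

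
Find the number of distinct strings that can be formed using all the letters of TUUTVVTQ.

1680

Letter multiplicities in TUUTVVTQ: Q×1, T×3, U×2, V×2.
Dividing 8! = 40320 by 3!·2!·2! = 24 for the repeated letters gives 1680.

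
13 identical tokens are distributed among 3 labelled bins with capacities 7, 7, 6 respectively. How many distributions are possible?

Ignoring the caps, the number of non-negative solutions to x_1+…+x_3 = 13 is C(15,2) = 105.
Subtract solutions that violate a single cap (substitute x_i' = x_i − (cap_i+1)): x_1 ≥ 8 gives C(7,2) = 21; x_2 ≥ 8 gives C(7,2) = 21; x_3 ≥ 7 gives C(8,2) = 28. Together 70.
No two caps can be exceeded simultaneously, so the pair terms are all 0.
By inclusion–exclusion the count is 105 − 70 + 0 = 35.

35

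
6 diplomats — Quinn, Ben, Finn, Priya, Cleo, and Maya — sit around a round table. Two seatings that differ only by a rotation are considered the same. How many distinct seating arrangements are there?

Around a circle, 6 distinct people have 6!/6 = (5)! = 120 rotationally distinct seatings.

120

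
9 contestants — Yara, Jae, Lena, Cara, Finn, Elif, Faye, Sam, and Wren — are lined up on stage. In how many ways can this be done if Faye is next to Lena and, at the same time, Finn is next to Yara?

Treat {Faye,Lena} as one block (2 orders) and {Finn,Yara} as another (2 orders).
That leaves 7 units to arrange: 2 × 2 × 7! = 4 × 5040 = 20160.

20160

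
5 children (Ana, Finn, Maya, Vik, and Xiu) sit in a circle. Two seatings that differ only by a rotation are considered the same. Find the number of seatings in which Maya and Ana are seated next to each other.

Treat {Maya, Ana} as one unit (2 internal orders) and seat the resulting 4 units around the table: (3)! circular arrangements.
So 2 × (3)! = 2 × 6 = 12.

12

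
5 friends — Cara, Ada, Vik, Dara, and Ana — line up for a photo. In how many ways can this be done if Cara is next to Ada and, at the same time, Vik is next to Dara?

24

Treat {Cara,Ada} as one block (2 orders) and {Vik,Dara} as another (2 orders).
That leaves 3 units to arrange: 2 × 2 × 3! = 4 × 6 = 24.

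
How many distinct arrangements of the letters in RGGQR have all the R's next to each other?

12

Treat the 2 copies of R as a single block. The multiset to arrange is then {RR, G, G, Q}, 4 items in all.
That gives (4)!/(2!) = 12 arrangements.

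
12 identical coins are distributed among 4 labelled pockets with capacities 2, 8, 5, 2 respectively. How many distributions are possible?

36

Ignoring the caps, the number of non-negative solutions to x_1+…+x_4 = 12 is C(15,3) = 455.
Subtract solutions that violate a single cap (substitute x_i' = x_i − (cap_i+1)): x_1 ≥ 3 gives C(12,3) = 220; x_2 ≥ 9 gives C(6,3) = 20; x_3 ≥ 6 gives C(9,3) = 84; x_4 ≥ 3 gives C(12,3) = 220. Together 544.
Add back pairs where two caps are both exceeded: 1 + 20 + 84 + 0 + 1 + 20 = 126.
Subtract triples: 0 + 0 + 1 + 0 = 1.
By inclusion–exclusion the count is 455 − 544 + 126 − 1 = 36.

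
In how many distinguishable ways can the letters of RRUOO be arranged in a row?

Letter multiplicities in RRUOO: O×2, R×2, U×1.
Dividing 5! = 120 by 2!·2! = 4 for the repeated letters gives 30.

30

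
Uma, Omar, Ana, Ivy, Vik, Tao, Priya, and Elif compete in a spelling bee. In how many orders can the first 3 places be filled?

336

This is an ordered selection of 3 from 8: P(8,3).
That gives 8 × 7 × 6 = 336.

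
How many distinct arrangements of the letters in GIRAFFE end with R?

With the last slot taken by R, it remains to arrange the other 6 letters (GIAFFE).
Those 6 letters have F appearing twice, giving (6)!/(2!) = 360.

360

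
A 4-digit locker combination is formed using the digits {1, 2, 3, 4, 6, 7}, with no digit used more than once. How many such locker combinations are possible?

With no repetition, fill the 4 digits in order: 6 choices, then 5, down to 3.
That product is 6 × 5 × 4 × 3 = 360.

360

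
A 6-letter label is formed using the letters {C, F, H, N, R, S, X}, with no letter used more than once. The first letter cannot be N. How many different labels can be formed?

4320

The first letter has 7−1 = 6 choices (anything except N).
The remaining 5 letters are filled from the other 6 symbols without repetition: 6 × 5 × 4 × 3 × 2 = 720.
Total: 6 × 720 = 4320.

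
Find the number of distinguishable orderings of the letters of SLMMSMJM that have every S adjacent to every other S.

210

Treat the 2 copies of S as a single block. The multiset to arrange is then {SS, J, L, M, M, M, M}, 7 items in all.
That gives (7)!/(4!) = 210 arrangements.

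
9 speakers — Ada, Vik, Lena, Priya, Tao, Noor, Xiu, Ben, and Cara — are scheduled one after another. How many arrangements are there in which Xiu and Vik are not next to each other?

282240

There are 9! = 362880 arrangements in all. If Xiu and Vik are adjacent, merging them into one block gives 2·(8)! = 80640 arrangements.
So 362880 − 80640 = 282240 arrangements keep them apart.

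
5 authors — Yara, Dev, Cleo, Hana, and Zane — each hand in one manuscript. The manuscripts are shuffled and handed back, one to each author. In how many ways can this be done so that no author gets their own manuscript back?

Count assignments avoiding every fixed point. For any j of the 5 authors fixed to their own manuscript, the other 5−j can be arranged in (5−j)! ways.
By inclusion–exclusion this is Σ_{j=0}^{5} (−1)^j C(5,j)·(5−j)!.
Computing: 120 − 120 + 60 − 20 + 5 − 1 = 44.

44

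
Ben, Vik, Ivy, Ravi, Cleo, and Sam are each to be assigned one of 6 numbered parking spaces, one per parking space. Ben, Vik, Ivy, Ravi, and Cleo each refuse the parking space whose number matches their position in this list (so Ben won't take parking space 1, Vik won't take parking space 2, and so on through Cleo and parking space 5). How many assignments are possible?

309

Let Aᵢ (for 1 ≤ i ≤ 5) be the placements that put person i in their forbidden parking space. Any j of these fix j positions, leaving (6−j)! ways to fill the rest, and there are C(5,j) ways to pick which j.
By inclusion–exclusion, the number of valid placements is Σ_{j=0}^{5} (−1)^j C(5,j)·(6−j)!.
Computing: 720 − 600 + 240 − 60 + 10 − 1 = 309.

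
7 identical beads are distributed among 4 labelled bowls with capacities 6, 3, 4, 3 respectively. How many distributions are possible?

Ignoring the caps, the number of non-negative solutions to x_1+…+x_4 = 7 is C(10,3) = 120.
Subtract solutions that violate a single cap (substitute x_i' = x_i − (cap_i+1)): x_1 ≥ 7 gives C(3,3) = 1; x_2 ≥ 4 gives C(6,3) = 20; x_3 ≥ 5 gives C(5,3) = 10; x_4 ≥ 4 gives C(6,3) = 20. Together 51.
No two caps can be exceeded simultaneously, so the pair terms are all 0.
By inclusion–exclusion the count is 120 − 51 + 0 = 69.

69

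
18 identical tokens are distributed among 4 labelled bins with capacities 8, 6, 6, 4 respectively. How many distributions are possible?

By stars and bars, unrestricted non-negative solutions to x_1+…+x_4 = 18 number C(18+3,3) = 1330.
Subtract solutions that violate a single cap (substitute x_i' = x_i − (cap_i+1)): x_1 ≥ 9 gives C(12,3) = 220; x_2 ≥ 7 gives C(14,3) = 364; x_3 ≥ 7 gives C(14,3) = 364; x_4 ≥ 5 gives C(16,3) = 560. Together 1508.
Add back pairs where two caps are both exceeded: 10 + 10 + 35 + 35 + 84 + 84 = 258.
By inclusion–exclusion the count is 1330 − 1508 + 258 = 80.

80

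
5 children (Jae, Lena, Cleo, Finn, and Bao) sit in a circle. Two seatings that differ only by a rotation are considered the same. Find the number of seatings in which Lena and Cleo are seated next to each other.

12

Treat {Lena, Cleo} as one unit (2 internal orders) and seat the resulting 4 units around the table: (3)! circular arrangements.
So 2 × (3)! = 2 × 6 = 12.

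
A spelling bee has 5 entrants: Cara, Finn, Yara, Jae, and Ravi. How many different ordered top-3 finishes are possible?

60

This is an ordered selection of 3 from 5: P(5,3).
That gives 5 × 4 × 3 = 60.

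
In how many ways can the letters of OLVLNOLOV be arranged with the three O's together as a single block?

420

Treat the 3 copies of O as a single block. The multiset to arrange is then {OOO, L, L, L, N, V, V}, 7 items in all.
That gives (7)!/(3!·2!) = 420 arrangements.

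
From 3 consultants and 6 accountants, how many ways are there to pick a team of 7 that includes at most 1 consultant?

Split by how many consultants are chosen (0 through 1).
Sum: C(3,0)·C(6,7) + C(3,1)·C(6,6) = 0 + 3 = 3.

3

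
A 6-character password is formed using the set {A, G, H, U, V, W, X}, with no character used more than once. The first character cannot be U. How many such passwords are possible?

4320

The first character has 7−1 = 6 choices (anything except U).
The remaining 5 characters are filled from the other 6 symbols without repetition: 6 × 5 × 4 × 3 × 2 = 720.
Total: 6 × 720 = 4320.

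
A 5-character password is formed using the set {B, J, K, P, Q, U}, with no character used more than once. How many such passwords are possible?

This is a permutation of 5 out of 6: P(6,5) = 6!/1!.
That product is 6 × 5 × 4 × 3 × 2 = 720.

720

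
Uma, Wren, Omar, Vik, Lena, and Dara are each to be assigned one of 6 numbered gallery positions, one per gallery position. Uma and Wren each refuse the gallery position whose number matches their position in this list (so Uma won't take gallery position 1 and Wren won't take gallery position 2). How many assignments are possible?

Let Aᵢ (for i ∈ {1, 2}) be the placements that put person i in their forbidden gallery position. Any j of these fix j positions, leaving (6−j)! ways to fill the rest, and there are C(2,j) ways to pick which j.
By inclusion–exclusion, the number of valid placements is Σ_{j=0}^{2} (−1)^j C(2,j)·(6−j)!.
Computing: 720 − 240 + 24 = 504.

504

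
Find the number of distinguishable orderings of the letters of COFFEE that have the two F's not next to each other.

120

There are 6!/(2!·2!) = 180 arrangements of COFFEE in total.
If the two F's are adjacent, glue them into one block, leaving 5 items to arrange: (5)!/(2!) = 60 ways.
Hence 180 − 60 = 120.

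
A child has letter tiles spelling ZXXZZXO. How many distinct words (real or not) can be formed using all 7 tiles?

140

ZXXZZXO has 7 letters with X appearing 3 times and Z appearing 3 times.
So there are 7! / (3!·3!) = 140 distinguishable arrangements.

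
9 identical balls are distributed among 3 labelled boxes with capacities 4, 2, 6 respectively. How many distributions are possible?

9

By stars and bars, unrestricted non-negative solutions to x_1+…+x_3 = 9 number C(9+2,2) = 55.
Subtract solutions that violate a single cap (substitute x_i' = x_i − (cap_i+1)): x_1 ≥ 5 gives C(6,2) = 15; x_2 ≥ 3 gives C(8,2) = 28; x_3 ≥ 7 gives C(4,2) = 6. Together 49.
Add back pairs where two caps are both exceeded: 3 + 0 + 0 = 3.
By inclusion–exclusion the count is 55 − 49 + 3 = 9.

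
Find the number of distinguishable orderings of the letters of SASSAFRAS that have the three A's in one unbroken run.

Treat the 3 copies of A as a single block. The multiset to arrange is then {AAA, F, R, S, S, S, S}, 7 items in all.
That gives (7)!/(4!) = 210 arrangements.

210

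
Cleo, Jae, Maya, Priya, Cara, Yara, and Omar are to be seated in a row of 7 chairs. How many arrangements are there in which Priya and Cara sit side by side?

Place the 5 others and the Priya-Cara pair as 6 objects in a line; the pair has 2 internal arrangements.
That gives 2 × 6! = 2 × 720 = 1440.

1440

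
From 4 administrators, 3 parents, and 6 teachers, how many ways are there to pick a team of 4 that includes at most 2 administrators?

678

Split by how many administrators are chosen (0 through 2).
Sum: C(4,0)·C(9,4) + C(4,1)·C(9,3) + C(4,2)·C(9,2) = 126 + 336 + 216 = 678.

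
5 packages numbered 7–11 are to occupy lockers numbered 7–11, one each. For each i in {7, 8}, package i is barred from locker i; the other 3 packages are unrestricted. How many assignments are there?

78

Let Aᵢ (for i ∈ {7, 8}) be the placements that put package i in its forbidden locker. Any j of these fix j positions, leaving (5−j)! ways to fill the rest, and there are C(2,j) ways to pick which j.
By inclusion–exclusion, the number of valid placements is Σ_{j=0}^{2} (−1)^j C(2,j)·(5−j)!.
Computing: 120 − 48 + 6 = 78.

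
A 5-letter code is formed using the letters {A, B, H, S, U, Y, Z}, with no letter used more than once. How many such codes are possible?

2520

With no repetition, fill the 5 letters in order: 7 choices, then 6, down to 3.
That product is 7 × 6 × 5 × 4 × 3 = 2520.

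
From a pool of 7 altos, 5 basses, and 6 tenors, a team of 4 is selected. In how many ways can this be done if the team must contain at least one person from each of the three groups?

Unrestricted: C(18,4) = 3060 ways to pick any 4 of the 18.
Selections missing a whole group: no altos → C(11,4) = 330; no basses → C(13,4) = 715; no tenors → C(12,4) = 495.
Add back selections omitting two groups (i.e. drawn from a single group): C(7,4) + C(5,4) + C(6,4) = 55.
By inclusion–exclusion: 3060 − 1540 + 55 = 1575.

1575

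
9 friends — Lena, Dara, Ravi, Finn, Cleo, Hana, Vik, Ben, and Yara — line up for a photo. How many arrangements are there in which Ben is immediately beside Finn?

Place the 7 others and the Ben-Finn pair as 8 objects in a line; the pair has 2 internal arrangements.
That gives 2 × 8! = 2 × 40320 = 80640.

80640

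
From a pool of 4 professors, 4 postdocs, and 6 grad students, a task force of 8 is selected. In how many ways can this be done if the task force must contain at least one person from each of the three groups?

Total 8-person selections from all 14: C(14,8) = 3003.
Selections missing a whole group: no professors → C(10,8) = 45; no postdocs → C(10,8) = 45; no grad students → C(8,8) = 1.
Add back selections omitting two groups (i.e. drawn from a single group): C(4,8) + C(4,8) + C(6,8) = 0.
By inclusion–exclusion: 3003 − 91 + 0 = 2912.

2912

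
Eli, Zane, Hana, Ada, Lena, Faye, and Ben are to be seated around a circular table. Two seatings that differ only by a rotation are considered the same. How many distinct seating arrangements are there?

720

Fix one person's seat to break rotational symmetry; the remaining 6 people can be arranged in (6)! = 720 ways.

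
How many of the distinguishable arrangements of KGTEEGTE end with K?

With the last slot taken by K, it remains to arrange the other 7 letters (GTEEGTE).
Those 7 letters have E appearing 3 times, G appearing twice, and T appearing twice, giving (7)!/(3!·2!·2!) = 210.

210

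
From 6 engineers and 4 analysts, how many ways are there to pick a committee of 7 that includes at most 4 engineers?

Split by how many engineers are chosen (0 through 4).
Sum: C(6,0)·C(4,7) + C(6,1)·C(4,6) + C(6,2)·C(4,5) + C(6,3)·C(4,4) + C(6,4)·C(4,3) = 0 + 0 + 0 + 20 + 60 = 80.

80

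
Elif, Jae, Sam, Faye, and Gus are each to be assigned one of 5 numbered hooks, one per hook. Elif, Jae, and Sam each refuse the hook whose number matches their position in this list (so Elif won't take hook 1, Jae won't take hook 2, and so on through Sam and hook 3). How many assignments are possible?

Let Aᵢ (for i ∈ {1, 2, 3}) be the placements that put person i in their forbidden hook. Any j of these fix j positions, leaving (5−j)! ways to fill the rest, and there are C(3,j) ways to pick which j.
By inclusion–exclusion, the number of valid placements is Σ_{j=0}^{3} (−1)^j C(3,j)·(5−j)!.
Computing: 120 − 72 + 18 − 2 = 64.

64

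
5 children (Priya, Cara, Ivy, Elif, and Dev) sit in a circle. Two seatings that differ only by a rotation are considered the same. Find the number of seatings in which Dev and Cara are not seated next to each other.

12

Without the restriction there are (4)! = 24 seatings.
Seatings with Dev beside Cara: treat them as a block with 2 internal orders, giving 2 × (3)! = 12.
Subtracting, 24 − 12 = 12.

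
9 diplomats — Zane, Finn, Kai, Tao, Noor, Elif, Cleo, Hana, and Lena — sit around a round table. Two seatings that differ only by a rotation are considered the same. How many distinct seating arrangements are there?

40320

Fix one person's seat to break rotational symmetry; the remaining 8 people can be arranged in (8)! = 40320 ways.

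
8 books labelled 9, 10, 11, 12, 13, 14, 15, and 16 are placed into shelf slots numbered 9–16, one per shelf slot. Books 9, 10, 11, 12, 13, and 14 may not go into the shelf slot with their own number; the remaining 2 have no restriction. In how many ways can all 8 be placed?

Let Aᵢ (for 9 ≤ i ≤ 14) be the placements that put book i in its forbidden shelf slot. Any j of these fix j positions, leaving (8−j)! ways to fill the rest, and there are C(6,j) ways to pick which j.
By inclusion–exclusion, the number of valid placements is Σ_{j=0}^{6} (−1)^j C(6,j)·(8−j)!.
Computing: 40320 − 30240 + 10800 − 2400 + 360 − 36 + 2 = 18806.

18806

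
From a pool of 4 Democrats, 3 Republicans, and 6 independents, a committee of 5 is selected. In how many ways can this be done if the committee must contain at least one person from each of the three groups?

Total 5-person selections from all 13: C(13,5) = 1287.
Subtract selections that omit an entire group: no Democrats → C(9,5) = 126; no Republicans → C(10,5) = 252; no independents → C(7,5) = 21.
Add back selections omitting two groups (i.e. drawn from a single group): C(4,5) + C(3,5) + C(6,5) = 6.
By inclusion–exclusion: 1287 − 399 + 6 = 894.

894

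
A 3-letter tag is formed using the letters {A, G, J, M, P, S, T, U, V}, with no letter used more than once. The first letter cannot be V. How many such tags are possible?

448

The first letter has 9−1 = 8 choices (anything except V).
The remaining 2 letters are filled from the other 8 symbols without repetition: 8 × 7 = 56.
Total: 8 × 56 = 448.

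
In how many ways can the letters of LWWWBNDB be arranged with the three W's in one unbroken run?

Treat the 3 copies of W as a single block. The multiset to arrange is then {WWW, B, B, D, L, N}, 6 items in all.
That gives (6)!/(2!) = 360 arrangements.

360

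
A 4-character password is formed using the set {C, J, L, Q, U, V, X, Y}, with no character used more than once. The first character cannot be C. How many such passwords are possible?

1470

The first character has 8−1 = 7 choices (anything except C).
The remaining 3 characters are filled from the other 7 symbols without repetition: 7 × 6 × 5 = 210.
Total: 7 × 210 = 1470.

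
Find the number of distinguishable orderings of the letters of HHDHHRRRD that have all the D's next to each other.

280

Treat the 2 copies of D as a single block. The multiset to arrange is then {DD, H, H, H, H, R, R, R}, 8 items in all.
That gives (8)!/(4!·3!) = 280 arrangements.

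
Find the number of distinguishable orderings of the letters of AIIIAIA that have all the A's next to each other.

5

Treat the 3 copies of A as a single block. The multiset to arrange is then {AAA, I, I, I, I}, 5 items in all.
That gives (5)!/(4!) = 5 arrangements.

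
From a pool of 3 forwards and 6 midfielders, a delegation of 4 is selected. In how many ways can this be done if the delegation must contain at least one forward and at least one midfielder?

111

Total 4-person selections from all 9: C(9,4) = 126.
Subtract selections that omit an entire group: no forwards → C(6,4) = 15; no midfielders → C(3,4) = 0.
Both groups omitted at once is impossible, so 126 − 15 = 111.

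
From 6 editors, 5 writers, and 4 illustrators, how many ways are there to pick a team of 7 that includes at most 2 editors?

2430

Split by how many editors are chosen (0 through 2).
Sum: C(6,0)·C(9,7) + C(6,1)·C(9,6) + C(6,2)·C(9,5) = 36 + 504 + 1890 = 2430.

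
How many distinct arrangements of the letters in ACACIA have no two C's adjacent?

Total arrangements of ACACIA: 6!/(3!·2!) = 60.
If the two C's are adjacent, glue them into one block, leaving 5 items to arrange: (5)!/(3!) = 20 ways.
Subtracting, 60 − 20 = 40 arrangements keep the C's apart.

40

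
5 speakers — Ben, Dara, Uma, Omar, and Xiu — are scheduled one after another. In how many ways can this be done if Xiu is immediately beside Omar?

Treat {Xiu, Omar} as a single unit. There are 4 units to order, and the pair itself can be ordered 2 ways.
So the count is 2·(4)! = 48.

48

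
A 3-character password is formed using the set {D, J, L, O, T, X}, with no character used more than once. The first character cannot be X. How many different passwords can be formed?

The first character has 6−1 = 5 choices (anything except X).
The remaining 2 characters are filled from the other 5 symbols without repetition: 5 × 4 = 20.
Total: 5 × 20 = 100.

100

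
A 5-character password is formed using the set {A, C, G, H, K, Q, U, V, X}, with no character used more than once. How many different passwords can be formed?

With no repetition, fill the 5 characters in order: 9 choices, then 8, down to 5.
That product is 9 × 8 × 7 × 6 × 5 = 15120.

15120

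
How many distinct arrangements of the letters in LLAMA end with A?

12

Fix A in the last position and arrange the remaining 4 letters.
Those 4 letters have L appearing twice, giving (4)!/(2!) = 12.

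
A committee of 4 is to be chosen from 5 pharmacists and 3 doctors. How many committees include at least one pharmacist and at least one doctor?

Total 4-person selections from all 8: C(8,4) = 70.
Subtract selections that omit an entire group: no pharmacists → C(3,4) = 0; no doctors → C(5,4) = 5.
Both groups omitted at once is impossible, so 70 − 5 = 65.

65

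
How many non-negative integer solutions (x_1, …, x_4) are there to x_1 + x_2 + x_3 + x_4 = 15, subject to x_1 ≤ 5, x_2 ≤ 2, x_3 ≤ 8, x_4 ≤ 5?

46

By stars and bars, unrestricted non-negative solutions to x_1+…+x_4 = 15 number C(15+3,3) = 816.
Subtract solutions that violate a single cap (substitute x_i' = x_i − (cap_i+1)): x_1 ≥ 6 gives C(12,3) = 220; x_2 ≥ 3 gives C(15,3) = 455; x_3 ≥ 9 gives C(9,3) = 84; x_4 ≥ 6 gives C(12,3) = 220. Together 979.
Add back pairs where two caps are both exceeded: 84 + 1 + 20 + 20 + 84 + 1 = 210.
Subtract triples: 0 + 1 + 0 + 0 = 1.
By inclusion–exclusion the count is 816 − 979 + 210 − 1 = 46.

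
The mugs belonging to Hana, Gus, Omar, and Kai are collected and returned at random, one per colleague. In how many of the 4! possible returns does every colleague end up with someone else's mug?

9

Count assignments avoiding every fixed point. For any j of the 4 colleagues fixed to their own mug, the other 4−j can be arranged in (4−j)! ways.
By inclusion–exclusion this is Σ_{j=0}^{4} (−1)^j C(4,j)·(4−j)!.
Computing: 24 − 24 + 12 − 4 + 1 = 9.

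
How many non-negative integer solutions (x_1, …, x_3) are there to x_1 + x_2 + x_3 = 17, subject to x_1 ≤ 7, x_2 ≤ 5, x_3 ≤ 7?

6

Without the upper bounds there are C(19,2) = 171 ways to split 17 among 3 variables.
Subtract solutions that violate a single cap (substitute x_i' = x_i − (cap_i+1)): x_1 ≥ 8 gives C(11,2) = 55; x_2 ≥ 6 gives C(13,2) = 78; x_3 ≥ 8 gives C(11,2) = 55. Together 188.
Add back pairs where two caps are both exceeded: 10 + 3 + 10 = 23.
By inclusion–exclusion the count is 171 − 188 + 23 = 6.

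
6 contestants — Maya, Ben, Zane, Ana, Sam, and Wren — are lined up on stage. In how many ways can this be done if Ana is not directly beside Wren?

There are 6! = 720 arrangements in all. If Ana and Wren are adjacent, merging them into one block gives 2·(5)! = 240 arrangements.
So 720 − 240 = 480 arrangements keep them apart.

480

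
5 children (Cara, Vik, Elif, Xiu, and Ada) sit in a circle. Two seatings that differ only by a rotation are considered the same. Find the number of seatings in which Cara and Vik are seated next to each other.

Treat {Cara, Vik} as one unit (2 internal orders) and seat the resulting 4 units around the table: (3)! circular arrangements.
So 2 × (3)! = 2 × 6 = 12.

12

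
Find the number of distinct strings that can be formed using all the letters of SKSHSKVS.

SKSHSKVS has 8 letters with K appearing twice and S appearing 4 times.
Dividing 8! = 40320 by 4!·2! = 48 for the repeated letters gives 840.

840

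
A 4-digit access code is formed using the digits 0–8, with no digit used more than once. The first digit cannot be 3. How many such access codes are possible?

The first digit has 9−1 = 8 choices (anything except 3).
The remaining 3 digits are filled from the other 8 symbols without repetition: 8 × 7 × 6 = 336.
Total: 8 × 336 = 2688.

2688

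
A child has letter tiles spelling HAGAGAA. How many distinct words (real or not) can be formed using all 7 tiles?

HAGAGAA has 7 letters with A appearing 4 times and G appearing twice.
Dividing 7! = 5040 by 4!·2! = 48 for the repeated letters gives 105.

105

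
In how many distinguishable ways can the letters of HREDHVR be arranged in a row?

1260

The 7 letters of HREDHVR have repeats: H appearing twice and R appearing twice.
So there are 7! / (2!·2!) = 1260 distinguishable arrangements.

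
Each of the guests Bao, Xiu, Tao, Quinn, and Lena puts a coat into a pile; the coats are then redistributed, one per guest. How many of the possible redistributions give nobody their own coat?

44

Count assignments avoiding every fixed point. For any j of the 5 guests fixed to their own coat, the other 5−j can be arranged in (5−j)! ways.
By inclusion–exclusion this is Σ_{j=0}^{5} (−1)^j C(5,j)·(5−j)!.
Computing: 120 − 120 + 60 − 20 + 5 − 1 = 44.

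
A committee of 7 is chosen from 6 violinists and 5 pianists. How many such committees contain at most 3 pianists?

Split by how many pianists are chosen (0 through 3).
Sum: C(5,0)·C(6,7) + C(5,1)·C(6,6) + C(5,2)·C(6,5) + C(5,3)·C(6,4) = 0 + 5 + 60 + 150 = 215.

215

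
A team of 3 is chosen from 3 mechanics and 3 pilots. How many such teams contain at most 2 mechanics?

Split by how many mechanics are chosen (0 through 2).
Sum: C(3,0)·C(3,3) + C(3,1)·C(3,2) + C(3,2)·C(3,1) = 1 + 9 + 9 = 19.

19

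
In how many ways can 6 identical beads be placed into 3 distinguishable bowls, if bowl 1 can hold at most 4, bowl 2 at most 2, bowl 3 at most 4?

12

Without the upper bounds there are C(8,2) = 28 ways to split 6 among 3 bowls.
Subtract solutions that violate a single cap (substitute x_i' = x_i − (cap_i+1)): x_1 ≥ 5 gives C(3,2) = 3; x_2 ≥ 3 gives C(5,2) = 10; x_3 ≥ 5 gives C(3,2) = 3. Together 16.
No two caps can be exceeded simultaneously, so the pair terms are all 0.
By inclusion–exclusion the count is 28 − 16 + 0 = 12.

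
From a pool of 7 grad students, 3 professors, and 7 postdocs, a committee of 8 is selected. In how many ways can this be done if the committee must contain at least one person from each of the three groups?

21217

Total 8-person selections from all 17: C(17,8) = 24310.
Selections missing a whole group: no grad students → C(10,8) = 45; no professors → C(14,8) = 3003; no postdocs → C(10,8) = 45.
Add back selections omitting two groups (i.e. drawn from a single group): C(7,8) + C(3,8) + C(7,8) = 0.
By inclusion–exclusion: 24310 − 3093 + 0 = 21217.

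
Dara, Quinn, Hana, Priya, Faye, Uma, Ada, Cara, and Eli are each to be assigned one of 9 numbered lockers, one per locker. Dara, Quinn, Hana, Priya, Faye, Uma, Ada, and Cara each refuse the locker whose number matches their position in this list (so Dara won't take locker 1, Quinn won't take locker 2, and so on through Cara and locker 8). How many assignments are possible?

148329

Let Aᵢ (for 1 ≤ i ≤ 8) be the placements that put person i in their forbidden locker. Any j of these fix j positions, leaving (9−j)! ways to fill the rest, and there are C(8,j) ways to pick which j.
By inclusion–exclusion, the number of valid placements is Σ_{j=0}^{8} (−1)^j C(8,j)·(9−j)!.
Computing: 362880 − 322560 + 141120 − 40320 + 8400 − 1344 + 168 − 16 + 1 = 148329.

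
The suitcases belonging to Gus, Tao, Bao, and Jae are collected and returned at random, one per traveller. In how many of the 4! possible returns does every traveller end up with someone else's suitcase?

9

Count assignments avoiding every fixed point. For any j of the 4 travellers fixed to their own suitcase, the other 4−j can be arranged in (4−j)! ways.
By inclusion–exclusion this is Σ_{j=0}^{4} (−1)^j C(4,j)·(4−j)!.
Computing: 24 − 24 + 12 − 4 + 1 = 9.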